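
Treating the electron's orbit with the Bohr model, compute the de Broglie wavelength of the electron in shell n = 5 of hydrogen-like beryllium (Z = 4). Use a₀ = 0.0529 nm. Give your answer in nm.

The Bohr quantisation condition is nλ = 2πr_n.
r_n = n²a₀/Z = 0.331 nm
λ = 2πr_n/n = 2π·0.331/5 = 0.415 nm

0.415 nm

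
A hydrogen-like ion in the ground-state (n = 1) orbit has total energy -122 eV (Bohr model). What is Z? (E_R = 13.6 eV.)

3

E_n = −E_R Z²/n² ⇒ Z² = −E_n n²/E_R = 122 × 1² / 13.6 ≈ 8.97
Z = 3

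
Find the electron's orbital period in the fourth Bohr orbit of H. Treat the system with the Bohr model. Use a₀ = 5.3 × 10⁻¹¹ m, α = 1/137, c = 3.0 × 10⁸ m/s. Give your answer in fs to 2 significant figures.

9.7 fs

r = n²a₀/Z = 4²·5.3 × 10⁻¹¹/1 = 8.5 × 10⁻¹⁰ m
v = Zαc/n = 1·0.0073·3.0 × 10⁸/4 = 5.5 × 10⁵ m/s
T = 2πr/v = 9.7 × 10⁻¹⁵ s = 9.7 fs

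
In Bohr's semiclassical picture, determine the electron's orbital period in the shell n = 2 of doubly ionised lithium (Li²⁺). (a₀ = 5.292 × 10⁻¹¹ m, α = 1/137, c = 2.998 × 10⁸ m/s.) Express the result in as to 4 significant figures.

r = n²a₀/Z = 2²·5.292 × 10⁻¹¹/3 = 7.056 × 10⁻¹¹ m
v = Zαc/n = 3·0.007299·2.998 × 10⁸/2 = 3.282 × 10⁶ m/s
T = 2πr/v = 1.351 × 10⁻¹⁶ s = 135.1 as

135.1 as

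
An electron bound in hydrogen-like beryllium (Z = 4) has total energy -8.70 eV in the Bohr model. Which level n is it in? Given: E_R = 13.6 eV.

5

E_n = −E_R Z²/n² ⇒ n² = E_R Z²/(−E_n) = 13.6 × 4² / 8.70 ≈ 25.01
n = 5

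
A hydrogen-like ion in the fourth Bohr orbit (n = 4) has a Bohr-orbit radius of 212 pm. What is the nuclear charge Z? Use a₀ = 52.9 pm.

4

r_n = n²a₀/Z ⇒ Z = n²a₀/r = 4² × 52.9 / 212 ≈ 3.99
Z = 4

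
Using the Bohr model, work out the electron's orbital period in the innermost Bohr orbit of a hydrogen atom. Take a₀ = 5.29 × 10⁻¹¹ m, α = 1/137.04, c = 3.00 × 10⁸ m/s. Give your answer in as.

r = n²a₀/Z = 1²·5.29 × 10⁻¹¹/1 = 5.29 × 10⁻¹¹ m
v = Zαc/n = 1·0.00730·3.00 × 10⁸/1 = 2.19 × 10⁶ m/s
T = 2πr/v = 1.52 × 10⁻¹⁶ s = 152 as

152 as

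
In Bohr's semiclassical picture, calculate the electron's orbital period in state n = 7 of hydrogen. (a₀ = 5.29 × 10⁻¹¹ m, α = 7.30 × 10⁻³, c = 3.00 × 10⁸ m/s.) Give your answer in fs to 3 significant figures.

52.1 fs

r = n²a₀/Z = 7²·5.29 × 10⁻¹¹/1 = 2.59 × 10⁻⁹ m
v = Zαc/n = 1·0.00730·3.00 × 10⁸/7 = 3.13 × 10⁵ m/s
T = 2πr/v = 5.21 × 10⁻¹⁴ s = 52.1 fs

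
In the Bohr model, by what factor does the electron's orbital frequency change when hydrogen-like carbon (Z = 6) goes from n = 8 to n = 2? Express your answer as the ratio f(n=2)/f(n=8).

64

f ∝ Z^2 · n^-3; with Z fixed, f ∝ n^-3.
f(n=2)/f(n=8) = (2/8)^-3 = 64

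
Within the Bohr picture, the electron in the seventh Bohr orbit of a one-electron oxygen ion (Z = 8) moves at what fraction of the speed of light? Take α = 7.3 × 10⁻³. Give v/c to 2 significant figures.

v_n = Zαc/n, so v/c = Zα/n = 8 × 0.0073 / 7 = 0.0083

0.0083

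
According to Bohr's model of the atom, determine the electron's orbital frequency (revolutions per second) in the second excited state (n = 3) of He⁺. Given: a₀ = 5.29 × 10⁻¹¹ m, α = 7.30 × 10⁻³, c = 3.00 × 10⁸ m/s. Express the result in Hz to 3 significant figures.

r = n²a₀/Z = 2.38 × 10⁻¹⁰ m, v = Zαc/n = 1.46 × 10⁶ m/s
f = v/(2πr) = 9.76 × 10¹⁴ Hz

9.76 × 10¹⁴ Hz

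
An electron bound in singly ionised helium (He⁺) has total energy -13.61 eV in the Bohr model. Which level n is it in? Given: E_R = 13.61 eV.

2

E_n = −E_R Z²/n² ⇒ n² = E_R Z²/(−E_n) = 13.61 × 2² / 13.61 ≈ 4.00
n = 2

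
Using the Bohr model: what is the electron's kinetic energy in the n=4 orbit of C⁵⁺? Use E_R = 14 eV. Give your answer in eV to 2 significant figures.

For a Coulomb orbit the virial theorem gives K = −E_n.
E_n = −E_R·Z²/n², so K = E_R·Z²/n² = 14 × 6²/4² = 32 eV

32 eV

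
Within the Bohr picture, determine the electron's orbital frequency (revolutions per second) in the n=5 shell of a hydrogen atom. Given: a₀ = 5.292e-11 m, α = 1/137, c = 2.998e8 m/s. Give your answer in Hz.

5.265e13 Hz

r = n²a₀/Z = 1.323e-9 m, v = Zαc/n = 4.377e5 m/s
f = v/(2πr) = 5.265e13 Hz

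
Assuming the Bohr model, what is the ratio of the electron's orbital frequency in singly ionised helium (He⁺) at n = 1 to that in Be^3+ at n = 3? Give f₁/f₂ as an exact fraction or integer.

f ∝ Z^2 · n^-3
f₁/f₂ = (2/4)^2 · (1/3)^-3 = 27/4

27/4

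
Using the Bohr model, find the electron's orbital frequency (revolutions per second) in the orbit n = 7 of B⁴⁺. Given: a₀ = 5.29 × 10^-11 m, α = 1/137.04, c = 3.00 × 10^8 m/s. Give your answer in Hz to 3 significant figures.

4.80 × 10^14 Hz

r = n²a₀/Z = 5.18 × 10^-10 m, v = Zαc/n = 1.56 × 10^6 m/s
f = v/(2πr) = 4.80 × 10^14 Hz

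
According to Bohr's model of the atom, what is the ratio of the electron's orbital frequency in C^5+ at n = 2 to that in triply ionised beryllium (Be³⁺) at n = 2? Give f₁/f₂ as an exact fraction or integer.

9/4

f ∝ Z^2 · n^-3
f₁/f₂ = (6/4)^2 · (2/2)^-3 = 9/4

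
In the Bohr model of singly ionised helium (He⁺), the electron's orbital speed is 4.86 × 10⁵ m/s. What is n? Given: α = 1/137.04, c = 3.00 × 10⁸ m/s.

v_n = Zαc/n ⇒ n = Zαc/v = 2 × 0.00730 × 3.00 × 10⁸ / 4.86 × 10⁵ ≈ 9.01
n = 9

9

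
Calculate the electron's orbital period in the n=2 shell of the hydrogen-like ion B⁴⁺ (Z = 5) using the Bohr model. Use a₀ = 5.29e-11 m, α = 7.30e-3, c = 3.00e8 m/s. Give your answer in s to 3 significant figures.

4.86e-17 s

r = n²a₀/Z = 2²·5.29e-11/5 = 4.23e-11 m
v = Zαc/n = 5·0.00730·3.00e8/2 = 5.47e6 m/s
T = 2πr/v = 4.86e-17 s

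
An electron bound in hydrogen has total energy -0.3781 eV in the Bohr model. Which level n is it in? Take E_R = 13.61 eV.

6

E_n = −E_R Z²/n² ⇒ n² = E_R Z²/(−E_n) = 13.61 × 1² / 0.3781 ≈ 36.00
n = 6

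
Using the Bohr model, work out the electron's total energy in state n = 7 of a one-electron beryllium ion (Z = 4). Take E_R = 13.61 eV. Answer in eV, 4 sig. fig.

-4.444 eV

E_n = −E_R·Z²/n² = −13.61 × 4²/7² = -4.444 eV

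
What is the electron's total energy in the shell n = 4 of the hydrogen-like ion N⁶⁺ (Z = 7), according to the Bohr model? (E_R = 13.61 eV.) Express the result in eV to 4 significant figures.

E_n = −E_R·Z²/n² = −13.61 × 7²/4² = -41.68 eV

-41.68 eV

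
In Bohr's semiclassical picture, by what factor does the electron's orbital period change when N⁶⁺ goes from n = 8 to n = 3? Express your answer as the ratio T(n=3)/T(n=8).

27/512

T ∝ Z^-2 · n^3; with Z fixed, T ∝ n^3.
T(n=3)/T(n=8) = (3/8)^3 = 27/512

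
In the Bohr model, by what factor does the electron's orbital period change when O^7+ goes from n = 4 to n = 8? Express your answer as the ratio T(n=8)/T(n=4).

T ∝ Z^-2 · n^3; with Z fixed, T ∝ n^3.
T(n=8)/T(n=4) = (8/4)^3 = 8

8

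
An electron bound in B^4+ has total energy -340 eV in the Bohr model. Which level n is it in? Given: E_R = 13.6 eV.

1

E_n = −E_R Z²/n² ⇒ n² = E_R Z²/(−E_n) = 13.6 × 5² / 340 ≈ 1.00
n = 1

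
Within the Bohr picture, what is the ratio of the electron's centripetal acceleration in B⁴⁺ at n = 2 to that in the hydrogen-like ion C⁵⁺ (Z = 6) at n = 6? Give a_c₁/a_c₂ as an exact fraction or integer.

375/8

a_c ∝ Z^3 · n^-4
a_c₁/a_c₂ = (5/6)^3 · (2/6)^-4 = 375/8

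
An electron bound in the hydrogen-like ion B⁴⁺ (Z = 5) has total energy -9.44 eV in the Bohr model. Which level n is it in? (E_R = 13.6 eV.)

6

E_n = −E_R Z²/n² ⇒ n² = E_R Z²/(−E_n) = 13.6 × 5² / 9.44 ≈ 36.02
n = 6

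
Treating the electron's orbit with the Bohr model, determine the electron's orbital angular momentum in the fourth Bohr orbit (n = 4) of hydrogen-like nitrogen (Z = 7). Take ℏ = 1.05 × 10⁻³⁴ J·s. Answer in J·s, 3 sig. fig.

4.20 × 10⁻³⁴ J·s

L_n = nℏ = 4 × 1.05 × 10⁻³⁴ = 4.20 × 10⁻³⁴ J·s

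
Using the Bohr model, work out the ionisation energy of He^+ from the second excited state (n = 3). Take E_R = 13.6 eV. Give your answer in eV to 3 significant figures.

6.04 eV

E_n = −E_R·Z²/n² = −13.6 × 2²/3² eV = -6.04 eV
Ionisation energy = −E_n = 6.04 eV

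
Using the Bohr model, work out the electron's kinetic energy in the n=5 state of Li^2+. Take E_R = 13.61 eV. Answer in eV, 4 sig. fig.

4.900 eV

For a Coulomb orbit the virial theorem gives K = −E_n.
E_n = −E_R·Z²/n², so K = E_R·Z²/n² = 13.61 × 3²/5² = 4.900 eV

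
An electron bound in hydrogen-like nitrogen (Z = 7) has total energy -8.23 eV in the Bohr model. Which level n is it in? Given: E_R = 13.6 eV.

E_n = −E_R Z²/n² ⇒ n² = E_R Z²/(−E_n) = 13.6 × 7² / 8.23 ≈ 80.97
n = 9

9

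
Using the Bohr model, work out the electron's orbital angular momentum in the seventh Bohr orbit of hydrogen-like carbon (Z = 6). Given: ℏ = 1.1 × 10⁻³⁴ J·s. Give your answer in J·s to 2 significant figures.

7.7 × 10⁻³⁴ J·s

L_n = nℏ = 7 × 1.1 × 10⁻³⁴ = 7.7 × 10⁻³⁴ J·s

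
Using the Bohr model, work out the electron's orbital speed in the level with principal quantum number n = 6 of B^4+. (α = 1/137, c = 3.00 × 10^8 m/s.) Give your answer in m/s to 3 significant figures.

v_n = Zαc/n = 5 × 0.00730 × 3.00 × 10^8 / 6
    = 1.82 × 10^6 m/s

1.82 × 10^6 m/s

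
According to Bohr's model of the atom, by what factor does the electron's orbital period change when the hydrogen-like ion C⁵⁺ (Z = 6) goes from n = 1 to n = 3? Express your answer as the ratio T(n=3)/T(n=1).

27

T ∝ Z^-2 · n^3; with Z fixed, T ∝ n^3.
T(n=3)/T(n=1) = (3/1)^3 = 27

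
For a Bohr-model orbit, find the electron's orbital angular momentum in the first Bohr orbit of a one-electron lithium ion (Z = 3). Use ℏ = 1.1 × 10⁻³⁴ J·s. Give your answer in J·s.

L_n = nℏ = 1 × 1.1 × 10⁻³⁴ = 1.1 × 10⁻³⁴ J·s

1.1 × 10⁻³⁴ J·s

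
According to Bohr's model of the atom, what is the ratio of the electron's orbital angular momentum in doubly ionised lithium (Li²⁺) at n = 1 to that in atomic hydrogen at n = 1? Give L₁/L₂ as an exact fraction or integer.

1

L = nℏ is independent of Z.
L₁/L₂ = n₁/n₂ = 1/1 = 1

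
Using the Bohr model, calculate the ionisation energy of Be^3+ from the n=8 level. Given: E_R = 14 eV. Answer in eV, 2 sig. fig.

3.5 eV

E_n = −E_R·Z²/n² = −14 × 4²/8² eV = -3.5 eV
Ionisation energy = −E_n = 3.5 eV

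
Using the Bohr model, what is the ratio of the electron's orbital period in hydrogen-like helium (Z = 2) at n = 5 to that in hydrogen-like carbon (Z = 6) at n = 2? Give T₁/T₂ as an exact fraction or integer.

1125/8

T ∝ Z^-2 · n^3
T₁/T₂ = (2/6)^-2 · (5/2)^3 = 1125/8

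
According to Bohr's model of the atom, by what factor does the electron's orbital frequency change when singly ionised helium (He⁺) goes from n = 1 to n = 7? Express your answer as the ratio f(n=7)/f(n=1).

f ∝ Z^2 · n^-3; with Z fixed, f ∝ n^-3.
f(n=7)/f(n=1) = (7/1)^-3 = 1/343

1/343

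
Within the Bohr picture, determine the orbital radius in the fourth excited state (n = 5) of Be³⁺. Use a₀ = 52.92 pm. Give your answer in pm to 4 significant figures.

r_n = n²a₀/Z = 5² × 52.92 / 4
    = 25 × 52.92 / 4 = 330.8 pm

330.8 pm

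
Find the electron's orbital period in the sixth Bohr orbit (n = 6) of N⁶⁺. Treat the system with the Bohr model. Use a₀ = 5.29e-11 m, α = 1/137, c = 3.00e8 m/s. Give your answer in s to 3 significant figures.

6.69e-16 s

r = n²a₀/Z = 6²·5.29e-11/7 = 2.72e-10 m
v = Zαc/n = 7·0.00730·3.00e8/6 = 2.55e6 m/s
T = 2πr/v = 6.69e-16 s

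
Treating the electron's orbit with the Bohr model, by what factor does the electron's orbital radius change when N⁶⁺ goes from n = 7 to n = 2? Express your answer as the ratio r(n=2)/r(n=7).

r ∝ Z^-1 · n^2; with Z fixed, r ∝ n^2.
r(n=2)/r(n=7) = (2/7)^2 = 4/49

4/49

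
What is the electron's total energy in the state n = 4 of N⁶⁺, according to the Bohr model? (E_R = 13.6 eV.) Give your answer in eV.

E_n = −E_R·Z²/n² = −13.6 × 7²/4² = -41.6 eV

-41.6 eV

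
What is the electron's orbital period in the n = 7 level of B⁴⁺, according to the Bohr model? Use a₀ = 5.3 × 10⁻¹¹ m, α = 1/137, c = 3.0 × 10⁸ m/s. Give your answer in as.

r = n²a₀/Z = 7²·5.3 × 10⁻¹¹/5 = 5.2 × 10⁻¹⁰ m
v = Zαc/n = 5·0.0073·3.0 × 10⁸/7 = 1.6 × 10⁶ m/s
T = 2πr/v = 2.1 × 10⁻¹⁵ s = 2100 as

2100 as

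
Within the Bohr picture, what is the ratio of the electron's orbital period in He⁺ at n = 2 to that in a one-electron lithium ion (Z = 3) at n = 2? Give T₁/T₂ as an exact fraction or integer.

9/4

T ∝ Z^-2 · n^3
T₁/T₂ = (2/3)^-2 · (2/2)^3 = 9/4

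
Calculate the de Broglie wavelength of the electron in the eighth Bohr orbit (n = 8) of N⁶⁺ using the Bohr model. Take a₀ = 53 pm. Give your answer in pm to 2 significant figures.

380 pm

The Bohr quantisation condition is nλ = 2πr_n.
r_n = n²a₀/Z = 480 pm
λ = 2πr_n/n = 2π·480/8 = 380 pm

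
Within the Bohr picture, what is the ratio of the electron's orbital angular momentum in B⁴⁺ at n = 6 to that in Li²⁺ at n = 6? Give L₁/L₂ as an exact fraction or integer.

L = nℏ is independent of Z.
L₁/L₂ = n₁/n₂ = 6/6 = 1

1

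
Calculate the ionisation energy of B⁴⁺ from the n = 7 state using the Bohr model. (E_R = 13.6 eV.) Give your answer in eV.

E_n = −E_R·Z²/n² = −13.6 × 5²/7² eV = -6.94 eV
Ionisation energy = −E_n = 6.94 eV

6.94 eV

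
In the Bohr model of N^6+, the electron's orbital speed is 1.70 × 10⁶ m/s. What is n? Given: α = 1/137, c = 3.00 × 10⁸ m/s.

9

v_n = Zαc/n ⇒ n = Zαc/v = 7 × 0.00730 × 3.00 × 10⁸ / 1.70 × 10⁶ ≈ 9.02
n = 9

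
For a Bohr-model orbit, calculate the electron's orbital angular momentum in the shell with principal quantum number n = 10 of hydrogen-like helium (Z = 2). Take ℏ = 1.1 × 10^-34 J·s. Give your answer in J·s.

L_n = nℏ = 10 × 1.1 × 10^-34 = 1.1 × 10^-33 J·s

1.1 × 10^-33 J·s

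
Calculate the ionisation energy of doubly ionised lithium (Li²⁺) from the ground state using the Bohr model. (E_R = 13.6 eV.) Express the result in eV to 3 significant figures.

E_n = −E_R·Z²/n² = −13.6 × 3²/1² eV = -122 eV
Ionisation energy = −E_n = 122 eV

122 eV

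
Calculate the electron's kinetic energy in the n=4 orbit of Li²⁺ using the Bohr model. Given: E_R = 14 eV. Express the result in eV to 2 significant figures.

7.9 eV

For a Coulomb orbit the virial theorem gives K = −E_n.
E_n = −E_R·Z²/n², so K = E_R·Z²/n² = 14 × 3²/4² = 7.9 eV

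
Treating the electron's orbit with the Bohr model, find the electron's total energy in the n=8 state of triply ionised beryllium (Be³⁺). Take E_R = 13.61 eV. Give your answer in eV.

E_n = −E_R·Z²/n² = −13.61 × 4²/8² = -3.402 eV

-3.402 eV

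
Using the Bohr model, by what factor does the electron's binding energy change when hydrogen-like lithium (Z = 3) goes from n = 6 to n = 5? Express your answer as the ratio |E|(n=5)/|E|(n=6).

36/25

|E| ∝ Z^2 · n^-2; with Z fixed, |E| ∝ n^-2.
|E|(n=5)/|E|(n=6) = (5/6)^-2 = 36/25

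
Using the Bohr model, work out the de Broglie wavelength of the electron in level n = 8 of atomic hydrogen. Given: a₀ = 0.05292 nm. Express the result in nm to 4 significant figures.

The Bohr quantisation condition is nλ = 2πr_n.
r_n = n²a₀/Z = 3.387 nm
λ = 2πr_n/n = 2π·3.387/8 = 2.660 nm

2.660 nm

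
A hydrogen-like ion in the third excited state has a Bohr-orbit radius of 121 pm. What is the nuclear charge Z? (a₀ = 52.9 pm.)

r_n = n²a₀/Z ⇒ Z = n²a₀/r = 4² × 52.9 / 121 ≈ 7.00
Z = 7

7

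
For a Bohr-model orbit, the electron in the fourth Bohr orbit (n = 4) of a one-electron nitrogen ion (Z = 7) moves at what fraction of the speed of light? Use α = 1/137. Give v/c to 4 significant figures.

0.01277

v_n = Zαc/n, so v/c = Zα/n = 7 × 0.007299 / 4 = 0.01277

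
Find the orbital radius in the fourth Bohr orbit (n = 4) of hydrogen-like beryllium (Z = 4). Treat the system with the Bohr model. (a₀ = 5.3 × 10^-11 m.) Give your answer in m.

2.1 × 10^-10 m

r_n = n²a₀/Z = 4² × 5.3 × 10^-11 / 4
    = 16 × 5.3 × 10^-11 / 4 = 2.1 × 10^-10 m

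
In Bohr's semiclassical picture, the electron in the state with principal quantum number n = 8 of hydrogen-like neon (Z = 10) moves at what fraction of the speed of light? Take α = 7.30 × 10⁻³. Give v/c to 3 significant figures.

v_n = Zαc/n, so v/c = Zα/n = 10 × 0.00730 / 8 = 0.00912

0.00912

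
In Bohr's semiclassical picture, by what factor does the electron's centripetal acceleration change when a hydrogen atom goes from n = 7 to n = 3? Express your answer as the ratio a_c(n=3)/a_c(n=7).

a_c ∝ Z^3 · n^-4; with Z fixed, a_c ∝ n^-4.
a_c(n=3)/a_c(n=7) = (3/7)^-4 = 2401/81

2401/81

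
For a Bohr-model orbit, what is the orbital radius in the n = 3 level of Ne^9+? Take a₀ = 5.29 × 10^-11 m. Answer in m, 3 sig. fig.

r_n = n²a₀/Z = 3² × 5.29 × 10^-11 / 10
    = 9 × 5.29 × 10^-11 / 10 = 4.76 × 10^-11 m

4.76 × 10^-11 m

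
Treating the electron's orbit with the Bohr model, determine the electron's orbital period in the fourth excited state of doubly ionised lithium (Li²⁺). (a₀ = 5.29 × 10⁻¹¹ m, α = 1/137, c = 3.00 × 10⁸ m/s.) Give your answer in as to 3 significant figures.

2110 as

r = n²a₀/Z = 5²·5.29 × 10⁻¹¹/3 = 4.41 × 10⁻¹⁰ m
v = Zαc/n = 3·0.00730·3.00 × 10⁸/5 = 1.31 × 10⁶ m/s
T = 2πr/v = 2.11 × 10⁻¹⁵ s = 2110 as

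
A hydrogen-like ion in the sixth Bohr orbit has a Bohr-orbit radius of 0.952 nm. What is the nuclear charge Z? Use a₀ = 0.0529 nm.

r_n = n²a₀/Z ⇒ Z = n²a₀/r = 6² × 0.0529 / 0.952 ≈ 2.00
Z = 2

2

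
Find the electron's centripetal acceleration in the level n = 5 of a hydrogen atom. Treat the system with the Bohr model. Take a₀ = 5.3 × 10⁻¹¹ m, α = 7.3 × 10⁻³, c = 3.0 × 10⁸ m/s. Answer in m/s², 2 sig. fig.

1.4 × 10²⁰ m/s²

r = n²a₀/Z = 1.3 × 10⁻⁹ m, v = Zαc/n = 4.4 × 10⁵ m/s
a = v²/r = (4.4 × 10⁵)² / 1.3 × 10⁻⁹ = 1.4 × 10²⁰ m/s²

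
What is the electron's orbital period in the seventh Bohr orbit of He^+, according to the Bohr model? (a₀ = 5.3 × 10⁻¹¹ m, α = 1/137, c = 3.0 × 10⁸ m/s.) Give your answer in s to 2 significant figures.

1.3 × 10⁻¹⁴ s

r = n²a₀/Z = 7²·5.3 × 10⁻¹¹/2 = 1.3 × 10⁻⁹ m
v = Zαc/n = 2·0.0073·3.0 × 10⁸/7 = 6.3 × 10⁵ m/s
T = 2πr/v = 1.3 × 10⁻¹⁴ s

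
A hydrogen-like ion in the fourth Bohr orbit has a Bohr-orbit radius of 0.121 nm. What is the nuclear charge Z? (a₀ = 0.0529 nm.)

7

r_n = n²a₀/Z ⇒ Z = n²a₀/r = 4² × 0.0529 / 0.121 ≈ 7.00
Z = 7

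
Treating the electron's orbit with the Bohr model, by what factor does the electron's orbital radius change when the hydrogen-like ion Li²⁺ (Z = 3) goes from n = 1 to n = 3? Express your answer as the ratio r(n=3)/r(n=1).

9

r ∝ Z^-1 · n^2; with Z fixed, r ∝ n^2.
r(n=3)/r(n=1) = (3/1)^2 = 9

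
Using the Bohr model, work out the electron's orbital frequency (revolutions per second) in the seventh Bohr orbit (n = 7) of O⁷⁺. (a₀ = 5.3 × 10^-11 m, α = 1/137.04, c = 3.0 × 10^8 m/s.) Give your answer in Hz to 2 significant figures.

r = n²a₀/Z = 3.2 × 10^-10 m, v = Zαc/n = 2.5 × 10^6 m/s
f = v/(2πr) = 1.2 × 10^15 Hz

1.2 × 10^15 Hz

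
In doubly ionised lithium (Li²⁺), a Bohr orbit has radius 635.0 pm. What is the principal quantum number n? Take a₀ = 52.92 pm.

6

r_n = n²a₀/Z ⇒ n² = rZ/a₀ = 635.0 × 3 / 52.92 ≈ 36.00
n = 6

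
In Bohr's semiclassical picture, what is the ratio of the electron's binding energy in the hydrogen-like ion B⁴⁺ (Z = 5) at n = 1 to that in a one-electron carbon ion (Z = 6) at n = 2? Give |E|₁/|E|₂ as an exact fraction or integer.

25/9

|E| ∝ Z^2 · n^-2
|E|₁/|E|₂ = (5/6)^2 · (1/2)^-2 = 25/9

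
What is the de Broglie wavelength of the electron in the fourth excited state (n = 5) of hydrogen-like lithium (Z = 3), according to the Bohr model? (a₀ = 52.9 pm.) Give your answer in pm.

The Bohr quantisation condition is nλ = 2πr_n.
r_n = n²a₀/Z = 441 pm
λ = 2πr_n/n = 2π·441/5 = 554 pm

554 pm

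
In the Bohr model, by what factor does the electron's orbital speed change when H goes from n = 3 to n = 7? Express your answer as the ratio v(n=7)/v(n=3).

3/7

v ∝ Z^1 · n^-1; with Z fixed, v ∝ n^-1.
v(n=7)/v(n=3) = (7/3)^-1 = 3/7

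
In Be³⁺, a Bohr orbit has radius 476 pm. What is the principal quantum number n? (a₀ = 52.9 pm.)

6

r_n = n²a₀/Z ⇒ n² = rZ/a₀ = 476 × 4 / 52.9 ≈ 35.99
n = 6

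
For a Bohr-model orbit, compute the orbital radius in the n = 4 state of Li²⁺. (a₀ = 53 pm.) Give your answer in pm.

r_n = n²a₀/Z = 4² × 53 / 3
    = 16 × 53 / 3 = 280 pm

280 pm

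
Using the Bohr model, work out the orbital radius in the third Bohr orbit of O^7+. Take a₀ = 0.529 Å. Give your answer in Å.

r_n = n²a₀/Z = 3² × 0.529 / 8
    = 9 × 0.529 / 8 = 0.595 Å

0.595 Å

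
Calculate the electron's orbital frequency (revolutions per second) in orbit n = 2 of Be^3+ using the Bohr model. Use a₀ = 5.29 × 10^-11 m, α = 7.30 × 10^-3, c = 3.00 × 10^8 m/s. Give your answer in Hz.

1.32 × 10^16 Hz

r = n²a₀/Z = 5.29 × 10^-11 m, v = Zαc/n = 4.38 × 10^6 m/s
f = v/(2πr) = 1.32 × 10^16 Hz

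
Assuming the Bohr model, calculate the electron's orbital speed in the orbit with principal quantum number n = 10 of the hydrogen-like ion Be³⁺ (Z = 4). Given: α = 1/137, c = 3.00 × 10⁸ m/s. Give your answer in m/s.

v_n = Zαc/n = 4 × 0.00730 × 3.00 × 10⁸ / 10
    = 8.76 × 10⁵ m/s

8.76 × 10⁵ m/s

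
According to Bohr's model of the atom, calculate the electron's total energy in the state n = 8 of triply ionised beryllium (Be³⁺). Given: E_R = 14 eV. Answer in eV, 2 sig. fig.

E_n = −E_R·Z²/n² = −14 × 4²/8² = -3.5 eV

-3.5 eV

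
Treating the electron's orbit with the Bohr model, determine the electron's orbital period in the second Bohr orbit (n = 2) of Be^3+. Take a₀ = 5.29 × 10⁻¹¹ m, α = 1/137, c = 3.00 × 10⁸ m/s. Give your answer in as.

r = n²a₀/Z = 2²·5.29 × 10⁻¹¹/4 = 5.29 × 10⁻¹¹ m
v = Zαc/n = 4·0.00730·3.00 × 10⁸/2 = 4.38 × 10⁶ m/s
T = 2πr/v = 7.59 × 10⁻¹⁷ s = 75.9 as

75.9 as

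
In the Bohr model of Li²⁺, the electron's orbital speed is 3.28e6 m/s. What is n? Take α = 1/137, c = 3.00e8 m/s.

v_n = Zαc/n ⇒ n = Zαc/v = 3 × 0.00730 × 3.00e8 / 3.28e6 ≈ 2.00
n = 2

2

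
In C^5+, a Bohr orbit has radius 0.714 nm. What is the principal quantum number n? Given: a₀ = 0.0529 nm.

9

r_n = n²a₀/Z ⇒ n² = rZ/a₀ = 0.714 × 6 / 0.0529 ≈ 80.98
n = 9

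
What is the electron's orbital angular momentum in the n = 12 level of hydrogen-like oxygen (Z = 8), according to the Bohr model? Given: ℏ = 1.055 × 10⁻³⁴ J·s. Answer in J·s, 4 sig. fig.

L_n = nℏ = 12 × 1.055 × 10⁻³⁴ = 1.266 × 10⁻³³ J·s

1.266 × 10⁻³³ J·s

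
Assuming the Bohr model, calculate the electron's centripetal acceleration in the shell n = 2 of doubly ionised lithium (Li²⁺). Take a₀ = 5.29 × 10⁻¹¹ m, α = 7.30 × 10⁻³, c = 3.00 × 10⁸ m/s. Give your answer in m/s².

1.53 × 10²³ m/s²

r = n²a₀/Z = 7.05 × 10⁻¹¹ m, v = Zαc/n = 3.29 × 10⁶ m/s
a = v²/r = (3.29 × 10⁶)² / 7.05 × 10⁻¹¹ = 1.53 × 10²³ m/s²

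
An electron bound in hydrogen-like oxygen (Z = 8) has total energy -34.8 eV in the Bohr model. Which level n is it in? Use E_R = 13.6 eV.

5

E_n = −E_R Z²/n² ⇒ n² = E_R Z²/(−E_n) = 13.6 × 8² / 34.8 ≈ 25.01
n = 5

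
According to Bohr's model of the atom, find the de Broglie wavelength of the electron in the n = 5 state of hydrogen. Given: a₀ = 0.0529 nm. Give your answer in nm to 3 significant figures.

The Bohr quantisation condition is nλ = 2πr_n.
r_n = n²a₀/Z = 1.32 nm
λ = 2πr_n/n = 2π·1.32/5 = 1.66 nm

1.66 nm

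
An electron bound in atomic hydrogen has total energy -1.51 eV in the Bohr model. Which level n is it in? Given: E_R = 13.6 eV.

3

E_n = −E_R Z²/n² ⇒ n² = E_R Z²/(−E_n) = 13.6 × 1² / 1.51 ≈ 9.01
n = 3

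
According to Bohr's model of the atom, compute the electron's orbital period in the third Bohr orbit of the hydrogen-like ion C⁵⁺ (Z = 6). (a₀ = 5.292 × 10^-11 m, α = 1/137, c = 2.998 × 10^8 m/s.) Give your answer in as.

r = n²a₀/Z = 3²·5.292 × 10^-11/6 = 7.938 × 10^-11 m
v = Zαc/n = 6·0.007299·2.998 × 10^8/3 = 4.377 × 10^6 m/s
T = 2πr/v = 1.140 × 10^-16 s = 114.0 as

114.0 as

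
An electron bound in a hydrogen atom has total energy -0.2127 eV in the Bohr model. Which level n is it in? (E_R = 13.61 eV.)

E_n = −E_R Z²/n² ⇒ n² = E_R Z²/(−E_n) = 13.61 × 1² / 0.2127 ≈ 63.99
n = 8

8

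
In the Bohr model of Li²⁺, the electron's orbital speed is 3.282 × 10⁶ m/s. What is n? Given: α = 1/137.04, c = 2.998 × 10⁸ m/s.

2

v_n = Zαc/n ⇒ n = Zαc/v = 3 × 0.007297 × 2.998 × 10⁸ / 3.282 × 10⁶ ≈ 2.00
n = 2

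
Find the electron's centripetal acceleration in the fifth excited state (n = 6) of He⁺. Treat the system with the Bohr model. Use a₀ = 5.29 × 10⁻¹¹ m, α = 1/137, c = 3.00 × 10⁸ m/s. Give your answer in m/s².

5.60 × 10²⁰ m/s²

r = n²a₀/Z = 9.52 × 10⁻¹⁰ m, v = Zαc/n = 7.30 × 10⁵ m/s
a = v²/r = (7.30 × 10⁵)² / 9.52 × 10⁻¹⁰ = 5.60 × 10²⁰ m/s²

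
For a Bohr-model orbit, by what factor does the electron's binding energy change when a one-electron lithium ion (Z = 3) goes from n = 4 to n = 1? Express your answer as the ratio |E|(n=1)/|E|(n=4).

16

|E| ∝ Z^2 · n^-2; with Z fixed, |E| ∝ n^-2.
|E|(n=1)/|E|(n=4) = (1/4)^-2 = 16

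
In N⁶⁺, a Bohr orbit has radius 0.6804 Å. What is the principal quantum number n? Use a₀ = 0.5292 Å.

r_n = n²a₀/Z ⇒ n² = rZ/a₀ = 0.6804 × 7 / 0.5292 ≈ 9.00
n = 3

3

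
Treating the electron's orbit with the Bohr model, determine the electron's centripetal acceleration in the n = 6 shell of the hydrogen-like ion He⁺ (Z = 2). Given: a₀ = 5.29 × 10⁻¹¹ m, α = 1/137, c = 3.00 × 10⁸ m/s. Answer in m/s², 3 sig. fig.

r = n²a₀/Z = 9.52 × 10⁻¹⁰ m, v = Zαc/n = 7.30 × 10⁵ m/s
a = v²/r = (7.30 × 10⁵)² / 9.52 × 10⁻¹⁰ = 5.60 × 10²⁰ m/s²

5.60 × 10²⁰ m/s²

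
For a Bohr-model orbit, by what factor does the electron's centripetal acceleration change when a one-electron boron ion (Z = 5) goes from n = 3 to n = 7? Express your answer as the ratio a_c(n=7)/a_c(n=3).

81/2401

a_c ∝ Z^3 · n^-4; with Z fixed, a_c ∝ n^-4.
a_c(n=7)/a_c(n=3) = (7/3)^-4 = 81/2401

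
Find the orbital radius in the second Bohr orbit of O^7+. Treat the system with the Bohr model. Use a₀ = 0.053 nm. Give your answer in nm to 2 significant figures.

0.026 nm

r_n = n²a₀/Z = 2² × 0.053 / 8
    = 4 × 0.053 / 8 = 0.026 nm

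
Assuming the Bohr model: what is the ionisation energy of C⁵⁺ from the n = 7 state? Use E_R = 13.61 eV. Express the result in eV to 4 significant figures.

E_n = −E_R·Z²/n² = −13.61 × 6²/7² eV = -9.999 eV
Ionisation energy = −E_n = 9.999 eV

9.999 eV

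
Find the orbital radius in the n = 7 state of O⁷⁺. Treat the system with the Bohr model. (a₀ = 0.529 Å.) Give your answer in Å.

3.24 Å

r_n = n²a₀/Z = 7² × 0.529 / 8
    = 49 × 0.529 / 8 = 3.24 Å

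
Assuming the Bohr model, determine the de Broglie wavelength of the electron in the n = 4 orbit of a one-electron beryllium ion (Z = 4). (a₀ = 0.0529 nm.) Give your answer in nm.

The Bohr quantisation condition is nλ = 2πr_n.
r_n = n²a₀/Z = 0.212 nm
λ = 2πr_n/n = 2π·0.212/4 = 0.332 nm

0.332 nm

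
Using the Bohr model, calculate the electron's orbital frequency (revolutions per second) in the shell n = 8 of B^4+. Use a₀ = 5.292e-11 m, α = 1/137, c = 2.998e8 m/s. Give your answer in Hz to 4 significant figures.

r = n²a₀/Z = 6.774e-10 m, v = Zαc/n = 1.368e6 m/s
f = v/(2πr) = 3.214e14 Hz

3.214e14 Hz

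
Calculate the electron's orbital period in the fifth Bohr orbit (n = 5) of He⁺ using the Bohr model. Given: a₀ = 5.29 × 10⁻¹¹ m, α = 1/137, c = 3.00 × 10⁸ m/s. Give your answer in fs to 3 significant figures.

r = n²a₀/Z = 5²·5.29 × 10⁻¹¹/2 = 6.61 × 10⁻¹⁰ m
v = Zαc/n = 2·0.00730·3.00 × 10⁸/5 = 8.76 × 10⁵ m/s
T = 2πr/v = 4.74 × 10⁻¹⁵ s = 4.74 fs

4.74 fs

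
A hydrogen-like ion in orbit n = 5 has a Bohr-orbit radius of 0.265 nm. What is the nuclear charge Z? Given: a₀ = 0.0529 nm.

r_n = n²a₀/Z ⇒ Z = n²a₀/r = 5² × 0.0529 / 0.265 ≈ 4.99
Z = 5

5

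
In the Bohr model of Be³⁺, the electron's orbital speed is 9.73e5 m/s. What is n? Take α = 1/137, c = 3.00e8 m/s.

9

v_n = Zαc/n ⇒ n = Zαc/v = 4 × 0.00730 × 3.00e8 / 9.73e5 ≈ 9.00
n = 9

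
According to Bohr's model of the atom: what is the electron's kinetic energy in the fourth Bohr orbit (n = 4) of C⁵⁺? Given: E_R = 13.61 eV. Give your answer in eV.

30.62 eV

For a Coulomb orbit the virial theorem gives K = −E_n.
E_n = −E_R·Z²/n², so K = E_R·Z²/n² = 13.61 × 6²/4² = 30.62 eV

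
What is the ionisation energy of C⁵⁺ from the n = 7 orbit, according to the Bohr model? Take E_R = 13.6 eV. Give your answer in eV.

9.99 eV

E_n = −E_R·Z²/n² = −13.6 × 6²/7² eV = -9.99 eV
Ionisation energy = −E_n = 9.99 eV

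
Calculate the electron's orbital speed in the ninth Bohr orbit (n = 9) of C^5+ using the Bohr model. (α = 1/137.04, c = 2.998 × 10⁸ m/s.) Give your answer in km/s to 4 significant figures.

1458 km/s

v_n = Zαc/n = 6 × 0.007297 × 2.998 × 10⁸ / 9
    = 1458 km/s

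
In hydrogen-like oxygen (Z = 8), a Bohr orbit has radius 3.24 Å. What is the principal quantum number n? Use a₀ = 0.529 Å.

r_n = n²a₀/Z ⇒ n² = rZ/a₀ = 3.24 × 8 / 0.529 ≈ 49.00
n = 7

7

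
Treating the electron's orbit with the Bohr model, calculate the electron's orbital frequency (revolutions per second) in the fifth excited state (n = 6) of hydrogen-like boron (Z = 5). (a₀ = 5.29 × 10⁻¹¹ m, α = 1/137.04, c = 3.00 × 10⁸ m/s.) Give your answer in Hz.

7.62 × 10¹⁴ Hz

r = n²a₀/Z = 3.81 × 10⁻¹⁰ m, v = Zαc/n = 1.82 × 10⁶ m/s
f = v/(2πr) = 7.62 × 10¹⁴ Hz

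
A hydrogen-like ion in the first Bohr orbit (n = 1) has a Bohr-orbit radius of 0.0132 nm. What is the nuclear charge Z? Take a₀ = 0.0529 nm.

4

r_n = n²a₀/Z ⇒ Z = n²a₀/r = 1² × 0.0529 / 0.0132 ≈ 4.01
Z = 4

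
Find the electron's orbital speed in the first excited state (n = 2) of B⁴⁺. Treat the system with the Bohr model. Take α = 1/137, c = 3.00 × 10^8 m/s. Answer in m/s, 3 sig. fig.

v_n = Zαc/n = 5 × 0.00730 × 3.00 × 10^8 / 2
    = 5.47 × 10^6 m/s

5.47 × 10^6 m/s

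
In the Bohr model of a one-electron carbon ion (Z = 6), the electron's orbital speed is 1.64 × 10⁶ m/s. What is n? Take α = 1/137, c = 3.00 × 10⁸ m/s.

v_n = Zαc/n ⇒ n = Zαc/v = 6 × 0.00730 × 3.00 × 10⁸ / 1.64 × 10⁶ ≈ 8.01
n = 8

8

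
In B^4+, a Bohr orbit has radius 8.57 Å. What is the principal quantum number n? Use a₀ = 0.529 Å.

9

r_n = n²a₀/Z ⇒ n² = rZ/a₀ = 8.57 × 5 / 0.529 ≈ 81.00
n = 9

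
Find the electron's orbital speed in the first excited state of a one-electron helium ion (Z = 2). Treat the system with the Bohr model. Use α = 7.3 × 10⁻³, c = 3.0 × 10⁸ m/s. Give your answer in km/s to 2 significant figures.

2200 km/s

v_n = Zαc/n = 2 × 0.0073 × 3.0 × 10⁸ / 2
    = 2200 km/s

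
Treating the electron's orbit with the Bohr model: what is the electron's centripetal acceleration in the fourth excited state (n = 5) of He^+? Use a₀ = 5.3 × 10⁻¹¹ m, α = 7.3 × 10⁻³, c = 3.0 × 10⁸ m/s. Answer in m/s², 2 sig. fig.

r = n²a₀/Z = 6.6 × 10⁻¹⁰ m, v = Zαc/n = 8.8 × 10⁵ m/s
a = v²/r = (8.8 × 10⁵)² / 6.6 × 10⁻¹⁰ = 1.2 × 10²¹ m/s²

1.2 × 10²¹ m/s²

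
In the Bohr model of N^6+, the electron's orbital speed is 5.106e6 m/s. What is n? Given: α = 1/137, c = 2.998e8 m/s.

3

v_n = Zαc/n ⇒ n = Zαc/v = 7 × 0.007299 × 2.998e8 / 5.106e6 ≈ 3.00
n = 3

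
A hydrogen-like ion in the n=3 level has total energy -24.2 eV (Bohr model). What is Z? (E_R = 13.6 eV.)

4

E_n = −E_R Z²/n² ⇒ Z² = −E_n n²/E_R = 24.2 × 3² / 13.6 ≈ 16.01
Z = 4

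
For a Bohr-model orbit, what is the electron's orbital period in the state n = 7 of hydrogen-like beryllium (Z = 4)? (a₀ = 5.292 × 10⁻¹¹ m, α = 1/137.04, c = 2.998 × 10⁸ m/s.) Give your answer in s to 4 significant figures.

r = n²a₀/Z = 7²·5.292 × 10⁻¹¹/4 = 6.483 × 10⁻¹⁰ m
v = Zαc/n = 4·0.007297·2.998 × 10⁸/7 = 1.250 × 10⁶ m/s
T = 2πr/v = 3.258 × 10⁻¹⁵ s

3.258 × 10⁻¹⁵ s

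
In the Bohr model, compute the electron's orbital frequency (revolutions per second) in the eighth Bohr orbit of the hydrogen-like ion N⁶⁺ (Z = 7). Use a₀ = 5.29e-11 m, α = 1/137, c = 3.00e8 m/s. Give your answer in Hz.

r = n²a₀/Z = 4.84e-10 m, v = Zαc/n = 1.92e6 m/s
f = v/(2πr) = 6.31e14 Hz

6.31e14 Hz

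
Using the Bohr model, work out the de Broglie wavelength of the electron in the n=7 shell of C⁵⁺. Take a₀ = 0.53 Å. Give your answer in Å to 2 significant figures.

The Bohr quantisation condition is nλ = 2πr_n.
r_n = n²a₀/Z = 4.3 Å
λ = 2πr_n/n = 2π·4.3/7 = 3.9 Å

3.9 Å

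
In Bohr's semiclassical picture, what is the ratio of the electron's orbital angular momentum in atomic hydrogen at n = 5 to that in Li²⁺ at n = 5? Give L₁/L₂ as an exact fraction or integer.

1

L = nℏ is independent of Z.
L₁/L₂ = n₁/n₂ = 5/5 = 1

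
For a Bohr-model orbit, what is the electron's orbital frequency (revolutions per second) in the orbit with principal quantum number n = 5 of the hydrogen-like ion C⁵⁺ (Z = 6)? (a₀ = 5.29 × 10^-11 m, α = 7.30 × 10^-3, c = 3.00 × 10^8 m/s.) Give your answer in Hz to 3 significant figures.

r = n²a₀/Z = 2.20 × 10^-10 m, v = Zαc/n = 2.63 × 10^6 m/s
f = v/(2πr) = 1.90 × 10^15 Hz

1.90 × 10^15 Hz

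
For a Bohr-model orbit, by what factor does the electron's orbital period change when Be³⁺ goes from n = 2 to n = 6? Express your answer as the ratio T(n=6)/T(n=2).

T ∝ Z^-2 · n^3; with Z fixed, T ∝ n^3.
T(n=6)/T(n=2) = (6/2)^3 = 27

27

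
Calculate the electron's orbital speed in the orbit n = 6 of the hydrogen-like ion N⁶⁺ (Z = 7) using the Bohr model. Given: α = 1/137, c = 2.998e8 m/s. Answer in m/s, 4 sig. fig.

2.553e6 m/s

v_n = Zαc/n = 7 × 0.007299 × 2.998e8 / 6
    = 2.553e6 m/s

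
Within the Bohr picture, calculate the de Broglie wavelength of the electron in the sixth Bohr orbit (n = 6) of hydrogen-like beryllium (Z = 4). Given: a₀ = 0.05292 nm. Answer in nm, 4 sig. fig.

The Bohr quantisation condition is nλ = 2πr_n.
r_n = n²a₀/Z = 0.4763 nm
λ = 2πr_n/n = 2π·0.4763/6 = 0.4988 nm

0.4988 nm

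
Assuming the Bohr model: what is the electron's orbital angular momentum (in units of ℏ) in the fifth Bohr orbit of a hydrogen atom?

L_n = nℏ, so L/ℏ = n = 5.

5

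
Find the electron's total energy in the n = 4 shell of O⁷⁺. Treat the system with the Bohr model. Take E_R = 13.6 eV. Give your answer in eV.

E_n = −E_R·Z²/n² = −13.6 × 8²/4² = -54.4 eV

-54.4 eV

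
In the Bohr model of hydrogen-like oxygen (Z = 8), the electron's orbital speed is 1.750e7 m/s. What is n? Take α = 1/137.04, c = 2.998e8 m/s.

1

v_n = Zαc/n ⇒ n = Zαc/v = 8 × 0.007297 × 2.998e8 / 1.750e7 ≈ 1.00
n = 1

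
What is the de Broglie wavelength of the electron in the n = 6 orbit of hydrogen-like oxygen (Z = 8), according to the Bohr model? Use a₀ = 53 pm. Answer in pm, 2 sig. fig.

The Bohr quantisation condition is nλ = 2πr_n.
r_n = n²a₀/Z = 240 pm
λ = 2πr_n/n = 2π·240/6 = 250 pm

250 pm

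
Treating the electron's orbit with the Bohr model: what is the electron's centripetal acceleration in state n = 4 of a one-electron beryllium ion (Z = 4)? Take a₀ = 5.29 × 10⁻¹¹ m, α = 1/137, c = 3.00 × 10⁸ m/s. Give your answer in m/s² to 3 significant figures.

2.27 × 10²² m/s²

r = n²a₀/Z = 2.12 × 10⁻¹⁰ m, v = Zαc/n = 2.19 × 10⁶ m/s
a = v²/r = (2.19 × 10⁶)² / 2.12 × 10⁻¹⁰ = 2.27 × 10²² m/s²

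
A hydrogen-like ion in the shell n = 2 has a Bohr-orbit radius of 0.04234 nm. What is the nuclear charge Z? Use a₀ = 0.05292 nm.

5

r_n = n²a₀/Z ⇒ Z = n²a₀/r = 2² × 0.05292 / 0.04234 ≈ 5.00
Z = 5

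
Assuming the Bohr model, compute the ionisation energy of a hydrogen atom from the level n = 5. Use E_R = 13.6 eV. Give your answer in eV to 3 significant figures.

E_n = −E_R·Z²/n² = −13.6 × 1²/5² eV = -0.544 eV
Ionisation energy = −E_n = 0.544 eV

0.544 eV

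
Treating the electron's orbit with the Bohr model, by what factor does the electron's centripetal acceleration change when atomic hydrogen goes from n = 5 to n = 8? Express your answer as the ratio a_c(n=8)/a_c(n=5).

a_c ∝ Z^3 · n^-4; with Z fixed, a_c ∝ n^-4.
a_c(n=8)/a_c(n=5) = (8/5)^-4 = 625/4096

625/4096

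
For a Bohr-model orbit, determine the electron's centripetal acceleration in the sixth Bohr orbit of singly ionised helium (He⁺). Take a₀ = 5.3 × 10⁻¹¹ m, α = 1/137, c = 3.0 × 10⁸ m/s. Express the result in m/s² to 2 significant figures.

5.6 × 10²⁰ m/s²

r = n²a₀/Z = 9.5 × 10⁻¹⁰ m, v = Zαc/n = 7.3 × 10⁵ m/s
a = v²/r = (7.3 × 10⁵)² / 9.5 × 10⁻¹⁰ = 5.6 × 10²⁰ m/s²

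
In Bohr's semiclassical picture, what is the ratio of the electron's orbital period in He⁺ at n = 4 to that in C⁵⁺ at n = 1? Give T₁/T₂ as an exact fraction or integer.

576

T ∝ Z^-2 · n^3
T₁/T₂ = (2/6)^-2 · (4/1)^3 = 576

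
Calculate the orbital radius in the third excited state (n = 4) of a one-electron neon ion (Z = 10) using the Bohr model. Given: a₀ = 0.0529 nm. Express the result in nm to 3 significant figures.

0.0846 nm

r_n = n²a₀/Z = 4² × 0.0529 / 10
    = 16 × 0.0529 / 10 = 0.0846 nm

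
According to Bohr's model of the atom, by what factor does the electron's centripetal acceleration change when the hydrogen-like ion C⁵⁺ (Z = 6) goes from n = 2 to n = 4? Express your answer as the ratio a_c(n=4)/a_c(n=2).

1/16

a_c ∝ Z^3 · n^-4; with Z fixed, a_c ∝ n^-4.
a_c(n=4)/a_c(n=2) = (4/2)^-4 = 1/16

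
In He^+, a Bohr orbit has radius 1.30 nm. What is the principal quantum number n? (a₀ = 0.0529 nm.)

7

r_n = n²a₀/Z ⇒ n² = rZ/a₀ = 1.30 × 2 / 0.0529 ≈ 49.15
n = 7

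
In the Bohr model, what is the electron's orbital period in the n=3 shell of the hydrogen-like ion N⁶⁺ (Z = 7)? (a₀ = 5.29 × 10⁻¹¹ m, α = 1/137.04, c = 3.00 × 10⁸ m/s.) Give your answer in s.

r = n²a₀/Z = 3²·5.29 × 10⁻¹¹/7 = 6.80 × 10⁻¹¹ m
v = Zαc/n = 7·0.00730·3.00 × 10⁸/3 = 5.11 × 10⁶ m/s
T = 2πr/v = 8.37 × 10⁻¹⁷ s

8.37 × 10⁻¹⁷ s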